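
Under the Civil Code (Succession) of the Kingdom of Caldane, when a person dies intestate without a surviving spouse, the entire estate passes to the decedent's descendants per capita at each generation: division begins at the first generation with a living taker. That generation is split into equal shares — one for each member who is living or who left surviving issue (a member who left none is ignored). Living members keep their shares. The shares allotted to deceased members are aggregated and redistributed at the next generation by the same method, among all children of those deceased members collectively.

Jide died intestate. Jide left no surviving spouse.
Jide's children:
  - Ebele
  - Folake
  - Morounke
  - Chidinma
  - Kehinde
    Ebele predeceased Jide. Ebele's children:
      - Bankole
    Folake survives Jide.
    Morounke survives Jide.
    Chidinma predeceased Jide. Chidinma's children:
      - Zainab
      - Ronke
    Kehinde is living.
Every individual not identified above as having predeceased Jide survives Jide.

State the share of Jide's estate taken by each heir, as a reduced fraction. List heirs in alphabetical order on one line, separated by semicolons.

Bankole 2/15; Folake 1/5; Kehinde 1/5; Morounke 1/5; Ronke 2/15; Zainab 2/15

There is no surviving spouse, so the entire estate passes to Jide's descendants per capita at each generation.
At generation 1 (Ebele, Folake, Morounke, Chidinma, Kehinde) there are 5 shares of (1)/5 = 1/5 each.
Living: Folake, Morounke, and Kehinde — each takes 1/5.
Deceased: Ebele and Chidinma. Their combined 2/5 is pooled and carried to generation 2.
At generation 2 (Bankole, Zainab, Ronke) there are 3 shares of (2/5)/3 = 2/15 each.
Living: Bankole, Zainab, and Ronke — each takes 2/15.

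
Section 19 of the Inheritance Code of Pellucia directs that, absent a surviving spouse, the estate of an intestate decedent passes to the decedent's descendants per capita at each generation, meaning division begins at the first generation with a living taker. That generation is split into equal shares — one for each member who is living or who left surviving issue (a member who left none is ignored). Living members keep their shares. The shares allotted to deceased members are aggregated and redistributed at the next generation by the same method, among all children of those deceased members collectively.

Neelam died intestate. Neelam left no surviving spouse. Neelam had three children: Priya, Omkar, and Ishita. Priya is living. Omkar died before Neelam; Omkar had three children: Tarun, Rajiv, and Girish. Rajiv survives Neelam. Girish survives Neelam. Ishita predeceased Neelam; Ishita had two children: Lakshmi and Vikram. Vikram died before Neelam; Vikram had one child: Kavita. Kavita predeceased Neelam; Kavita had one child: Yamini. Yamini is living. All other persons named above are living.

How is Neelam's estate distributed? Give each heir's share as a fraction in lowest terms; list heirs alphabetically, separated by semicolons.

Girish 2/15; Lakshmi 2/15; Priya 1/3; Rajiv 2/15; Tarun 2/15; Yamini 2/15

There is no surviving spouse, so the entire estate passes to Neelam's descendants per capita at each generation.
At generation 1 (Priya, Omkar, Ishita) there are 3 shares of (1)/3 = 1/3 each.
Living: Priya — each takes 1/3.
Deceased: Omkar and Ishita. Their combined 2/3 is pooled and carried to generation 2.
At generation 2 (Tarun, Rajiv, Girish, Lakshmi, Vikram) there are 5 shares of (2/3)/5 = 2/15 each.
Living: Tarun, Rajiv, Girish, and Lakshmi — each takes 2/15.
Deceased: Vikram. That 2/15 share is carried to generation 3.
At generation 3 (Kavita) there are 1 shares of (2/15)/1 = 2/15 each.
Deceased: Kavita. That 2/15 share is carried to generation 4.
At generation 4 (Yamini) there are 1 shares of (2/15)/1 = 2/15 each.
Living: Yamini — each takes 2/15.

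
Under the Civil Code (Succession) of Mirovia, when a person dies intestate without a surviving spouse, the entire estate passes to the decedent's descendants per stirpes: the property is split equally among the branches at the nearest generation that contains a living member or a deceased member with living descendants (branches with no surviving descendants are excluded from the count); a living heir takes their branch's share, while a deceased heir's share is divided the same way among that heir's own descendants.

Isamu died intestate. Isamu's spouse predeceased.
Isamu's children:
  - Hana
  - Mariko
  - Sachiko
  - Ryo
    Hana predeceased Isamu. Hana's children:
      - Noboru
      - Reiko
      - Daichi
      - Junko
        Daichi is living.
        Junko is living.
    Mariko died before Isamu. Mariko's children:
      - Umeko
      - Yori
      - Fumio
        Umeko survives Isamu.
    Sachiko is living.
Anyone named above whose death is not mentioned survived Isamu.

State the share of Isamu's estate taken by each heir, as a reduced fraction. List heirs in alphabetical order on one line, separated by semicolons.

Daichi 1/16; Fumio 1/12; Junko 1/16; Noboru 1/16; Reiko 1/16; Ryo 1/4; Sachiko 1/4; Umeko 1/12; Yori 1/12

There is no surviving spouse, so the entire estate passes to Isamu's descendants per stirpes.
The estate is divided into 4 equal shares of 1/4 among Hana, Mariko, Sachiko, Ryo.
Hana predeceased; the 1/4 allotted to Hana's branch passes to Hana's issue by representation.
The 1/4 is divided into 4 equal shares of 1/16 among Noboru, Reiko, Daichi, Junko.
Noboru is living and takes 1/16.
Reiko is living and takes 1/16.
Daichi is living and takes 1/16.
Junko is living and takes 1/16.
Mariko predeceased; the 1/4 allotted to Mariko's branch passes to Mariko's issue by representation.
The 1/4 is divided into 3 equal shares of 1/12 among Umeko, Yori, Fumio.
Umeko is living and takes 1/12.
Yori is living and takes 1/12.
Fumio is living and takes 1/12.
Sachiko is living and takes 1/4.
Ryo is living and takes 1/4.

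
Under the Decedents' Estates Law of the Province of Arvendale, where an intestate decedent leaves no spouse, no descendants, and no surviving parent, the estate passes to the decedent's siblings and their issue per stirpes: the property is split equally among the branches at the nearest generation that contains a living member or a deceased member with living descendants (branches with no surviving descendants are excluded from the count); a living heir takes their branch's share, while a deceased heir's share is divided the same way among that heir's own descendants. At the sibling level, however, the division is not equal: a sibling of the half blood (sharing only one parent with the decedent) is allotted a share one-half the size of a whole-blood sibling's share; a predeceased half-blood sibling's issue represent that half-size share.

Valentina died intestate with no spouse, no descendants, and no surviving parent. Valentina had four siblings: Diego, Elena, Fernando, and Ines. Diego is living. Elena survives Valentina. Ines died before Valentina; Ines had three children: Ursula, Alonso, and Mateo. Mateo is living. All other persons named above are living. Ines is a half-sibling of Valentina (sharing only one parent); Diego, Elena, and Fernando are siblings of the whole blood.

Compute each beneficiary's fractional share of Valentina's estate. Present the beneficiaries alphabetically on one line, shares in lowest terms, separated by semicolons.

No spouse, descendants, or parent survives, so the estate passes to Valentina's siblings per stirpes.
Half-blood siblings count for one-half the weight of whole-blood siblings at the initial division.
Dividing 1 in proportion to weights (total weight 7/2): Diego (weight 1) → 2/7; Elena (weight 1) → 2/7; Fernando (weight 1) → 2/7; Ines (weight 1/2) → 1/7.
Diego is living and takes 2/7.
Elena is living and takes 2/7.
Fernando is living and takes 2/7.
Ines predeceased; the 1/7 allotted to Ines's branch passes to Ines's issue by representation.
The 1/7 is divided into 3 equal shares of 1/21 among Ursula, Alonso, Mateo.
Ursula is living and takes 1/21.
Alonso is living and takes 1/21.
Mateo is living and takes 1/21.

Alonso 1/21; Diego 2/7; Elena 2/7; Fernando 2/7; Mateo 1/21; Ursula 1/21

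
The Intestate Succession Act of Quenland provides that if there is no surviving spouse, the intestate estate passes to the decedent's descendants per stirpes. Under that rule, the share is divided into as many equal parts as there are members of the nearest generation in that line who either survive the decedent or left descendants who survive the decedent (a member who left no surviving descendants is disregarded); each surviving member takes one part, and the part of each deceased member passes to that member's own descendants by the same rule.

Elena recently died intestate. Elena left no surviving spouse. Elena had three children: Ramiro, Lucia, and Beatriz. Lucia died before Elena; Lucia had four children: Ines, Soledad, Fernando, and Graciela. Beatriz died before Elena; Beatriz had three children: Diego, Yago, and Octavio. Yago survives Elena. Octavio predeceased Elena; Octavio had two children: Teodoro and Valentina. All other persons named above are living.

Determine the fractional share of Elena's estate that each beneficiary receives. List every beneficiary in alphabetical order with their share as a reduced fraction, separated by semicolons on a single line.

There is no surviving spouse, so the entire estate passes to Elena's descendants per stirpes.
The estate is divided into 3 equal shares of 1/3 among Ramiro, Lucia, Beatriz.
Ramiro is living and takes 1/3.
Lucia predeceased; the 1/3 allotted to Lucia's branch passes to Lucia's issue by representation.
The 1/3 is divided into 4 equal shares of 1/12 among Ines, Soledad, Fernando, Graciela.
Ines is living and takes 1/12.
Soledad is living and takes 1/12.
Fernando is living and takes 1/12.
Graciela is living and takes 1/12.
Beatriz predeceased; the 1/3 allotted to Beatriz's branch passes to Beatriz's issue by representation.
The 1/3 is divided into 3 equal shares of 1/9 among Diego, Yago, Octavio.
Diego is living and takes 1/9.
Yago is living and takes 1/9.
Octavio predeceased; the 1/9 allotted to Octavio's branch passes to Octavio's issue by representation.
The 1/9 is divided into 2 equal shares of 1/18 among Teodoro, Valentina.
Teodoro is living and takes 1/18.
Valentina is living and takes 1/18.

Diego 1/9; Fernando 1/12; Graciela 1/12; Ines 1/12; Ramiro 1/3; Soledad 1/12; Teodoro 1/18; Valentina 1/18; Yago 1/9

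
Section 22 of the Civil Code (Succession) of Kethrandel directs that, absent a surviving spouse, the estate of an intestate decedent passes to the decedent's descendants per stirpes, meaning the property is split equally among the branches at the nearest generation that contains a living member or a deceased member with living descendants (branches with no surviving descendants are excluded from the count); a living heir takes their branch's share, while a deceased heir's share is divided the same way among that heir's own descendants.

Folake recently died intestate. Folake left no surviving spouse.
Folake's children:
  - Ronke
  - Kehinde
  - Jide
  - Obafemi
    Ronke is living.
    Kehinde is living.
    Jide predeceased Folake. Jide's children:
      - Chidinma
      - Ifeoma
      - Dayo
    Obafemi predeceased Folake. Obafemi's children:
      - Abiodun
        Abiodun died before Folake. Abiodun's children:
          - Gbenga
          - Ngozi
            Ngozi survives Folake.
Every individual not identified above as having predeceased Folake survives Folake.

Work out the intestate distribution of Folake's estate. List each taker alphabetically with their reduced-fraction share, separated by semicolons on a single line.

Chidinma 1/12; Dayo 1/12; Gbenga 1/8; Ifeoma 1/12; Kehinde 1/4; Ngozi 1/8; Ronke 1/4

There is no surviving spouse, so the entire estate passes to Folake's descendants per stirpes.
The estate is divided into 4 equal shares of 1/4 among Ronke, Kehinde, Jide, Obafemi.
Ronke is living and takes 1/4.
Kehinde is living and takes 1/4.
Jide predeceased; the 1/4 allotted to Jide's branch passes to Jide's issue by representation.
The 1/4 is divided into 3 equal shares of 1/12 among Chidinma, Ifeoma, Dayo.
Chidinma is living and takes 1/12.
Ifeoma is living and takes 1/12.
Dayo is living and takes 1/12.
Obafemi predeceased; the 1/4 allotted to Obafemi's branch passes to Obafemi's issue by representation.
Abiodun's line is the sole branch at this level, so the full 1/4 passes to Abiodun's issue by representation.
The 1/4 is divided into 2 equal shares of 1/8 among Gbenga, Ngozi.
Gbenga is living and takes 1/8.
Ngozi is living and takes 1/8.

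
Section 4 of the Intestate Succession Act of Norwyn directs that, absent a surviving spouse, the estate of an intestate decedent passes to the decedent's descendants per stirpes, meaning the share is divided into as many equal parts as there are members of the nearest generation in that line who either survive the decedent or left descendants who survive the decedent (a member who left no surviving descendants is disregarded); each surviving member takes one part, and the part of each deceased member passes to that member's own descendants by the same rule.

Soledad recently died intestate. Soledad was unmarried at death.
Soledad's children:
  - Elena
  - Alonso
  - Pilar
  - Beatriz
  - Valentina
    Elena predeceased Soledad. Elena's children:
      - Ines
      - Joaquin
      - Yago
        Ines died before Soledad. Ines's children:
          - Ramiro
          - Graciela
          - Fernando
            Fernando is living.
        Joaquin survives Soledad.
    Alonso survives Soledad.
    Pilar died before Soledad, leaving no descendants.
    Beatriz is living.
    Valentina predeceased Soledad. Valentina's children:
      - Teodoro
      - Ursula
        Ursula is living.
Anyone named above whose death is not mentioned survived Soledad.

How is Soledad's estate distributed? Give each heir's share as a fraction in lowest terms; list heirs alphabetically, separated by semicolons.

Alonso 1/4; Beatriz 1/4; Fernando 1/36; Graciela 1/36; Joaquin 1/12; Ramiro 1/36; Teodoro 1/8; Ursula 1/8; Yago 1/12

There is no surviving spouse, so the entire estate passes to Soledad's descendants per stirpes.
Pilar left no surviving issue, so that branch lapses and is disregarded.
The estate is divided into 4 equal shares of 1/4 among Elena, Alonso, Beatriz, Valentina.
Elena predeceased; the 1/4 allotted to Elena's branch passes to Elena's issue by representation.
The 1/4 is divided into 3 equal shares of 1/12 among Ines, Joaquin, Yago.
Ines predeceased; the 1/12 allotted to Ines's branch passes to Ines's issue by representation.
The 1/12 is divided into 3 equal shares of 1/36 among Ramiro, Graciela, Fernando.
Ramiro is living and takes 1/36.
Graciela is living and takes 1/36.
Fernando is living and takes 1/36.
Joaquin is living and takes 1/12.
Yago is living and takes 1/12.
Alonso is living and takes 1/4.
Beatriz is living and takes 1/4.
Valentina predeceased; the 1/4 allotted to Valentina's branch passes to Valentina's issue by representation.
The 1/4 is divided into 2 equal shares of 1/8 among Teodoro, Ursula.
Teodoro is living and takes 1/8.
Ursula is living and takes 1/8.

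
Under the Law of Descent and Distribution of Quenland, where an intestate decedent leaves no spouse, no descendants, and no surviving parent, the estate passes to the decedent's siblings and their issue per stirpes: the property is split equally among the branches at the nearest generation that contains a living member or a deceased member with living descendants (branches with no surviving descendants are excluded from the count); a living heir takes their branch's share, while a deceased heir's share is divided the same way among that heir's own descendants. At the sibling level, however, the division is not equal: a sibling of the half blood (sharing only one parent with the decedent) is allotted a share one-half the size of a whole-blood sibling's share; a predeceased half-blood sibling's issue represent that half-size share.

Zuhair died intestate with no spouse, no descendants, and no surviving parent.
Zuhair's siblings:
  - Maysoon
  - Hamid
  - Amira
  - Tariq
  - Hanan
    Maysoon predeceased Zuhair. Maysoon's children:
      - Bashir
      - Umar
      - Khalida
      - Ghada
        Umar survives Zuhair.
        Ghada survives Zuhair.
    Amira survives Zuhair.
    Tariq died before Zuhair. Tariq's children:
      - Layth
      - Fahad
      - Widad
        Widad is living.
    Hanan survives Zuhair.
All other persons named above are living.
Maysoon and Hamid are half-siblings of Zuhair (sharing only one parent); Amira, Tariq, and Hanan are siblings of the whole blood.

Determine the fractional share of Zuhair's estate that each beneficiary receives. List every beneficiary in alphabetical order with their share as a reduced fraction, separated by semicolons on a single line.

Amira 1/4; Bashir 1/32; Fahad 1/12; Ghada 1/32; Hamid 1/8; Hanan 1/4; Khalida 1/32; Layth 1/12; Umar 1/32; Widad 1/12

No spouse, descendants, or parent survives, so the estate passes to Zuhair's siblings per stirpes.
Half-blood siblings count for one-half the weight of whole-blood siblings at the initial division.
Dividing 1 in proportion to weights (total weight 4): Maysoon (weight 1/2) → 1/8; Hamid (weight 1/2) → 1/8; Amira (weight 1) → 1/4; Tariq (weight 1) → 1/4; Hanan (weight 1) → 1/4.
Maysoon predeceased; the 1/8 allotted to Maysoon's branch passes to Maysoon's issue by representation.
The 1/8 is divided into 4 equal shares of 1/32 among Bashir, Umar, Khalida, Ghada.
Bashir is living and takes 1/32.
Umar is living and takes 1/32.
Khalida is living and takes 1/32.
Ghada is living and takes 1/32.
Hamid is living and takes 1/8.
Amira is living and takes 1/4.
Tariq predeceased; the 1/4 allotted to Tariq's branch passes to Tariq's issue by representation.
The 1/4 is divided into 3 equal shares of 1/12 among Layth, Fahad, Widad.
Layth is living and takes 1/12.
Fahad is living and takes 1/12.
Widad is living and takes 1/12.
Hanan is living and takes 1/4.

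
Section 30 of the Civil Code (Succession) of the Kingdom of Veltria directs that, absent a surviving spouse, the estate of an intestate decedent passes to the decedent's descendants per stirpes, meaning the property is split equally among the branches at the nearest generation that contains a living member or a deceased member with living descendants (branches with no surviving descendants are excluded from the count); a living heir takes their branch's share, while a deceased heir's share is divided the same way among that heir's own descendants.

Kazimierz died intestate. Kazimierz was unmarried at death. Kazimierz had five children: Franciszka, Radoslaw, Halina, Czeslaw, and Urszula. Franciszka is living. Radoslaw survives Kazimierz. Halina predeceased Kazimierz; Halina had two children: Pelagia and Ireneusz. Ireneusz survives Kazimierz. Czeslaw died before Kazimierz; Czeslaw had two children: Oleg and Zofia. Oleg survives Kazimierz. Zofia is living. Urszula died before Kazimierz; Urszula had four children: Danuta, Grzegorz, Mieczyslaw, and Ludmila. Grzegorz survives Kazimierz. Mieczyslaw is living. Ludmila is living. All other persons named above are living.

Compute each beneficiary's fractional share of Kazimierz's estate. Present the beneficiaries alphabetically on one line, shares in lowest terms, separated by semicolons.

Danuta 1/20; Franciszka 1/5; Grzegorz 1/20; Ireneusz 1/10; Ludmila 1/20; Mieczyslaw 1/20; Oleg 1/10; Pelagia 1/10; Radoslaw 1/5; Zofia 1/10

There is no surviving spouse, so the entire estate passes to Kazimierz's descendants per stirpes.
The estate is divided into 5 equal shares of 1/5 among Franciszka, Radoslaw, Halina, Czeslaw, Urszula.
Franciszka is living and takes 1/5.
Radoslaw is living and takes 1/5.
Halina predeceased; the 1/5 allotted to Halina's branch passes to Halina's issue by representation.
The 1/5 is divided into 2 equal shares of 1/10 among Pelagia, Ireneusz.
Pelagia is living and takes 1/10.
Ireneusz is living and takes 1/10.
Czeslaw predeceased; the 1/5 allotted to Czeslaw's branch passes to Czeslaw's issue by representation.
The 1/5 is divided into 2 equal shares of 1/10 among Oleg, Zofia.
Oleg is living and takes 1/10.
Zofia is living and takes 1/10.
Urszula predeceased; the 1/5 allotted to Urszula's branch passes to Urszula's issue by representation.
The 1/5 is divided into 4 equal shares of 1/20 among Danuta, Grzegorz, Mieczyslaw, Ludmila.
Danuta is living and takes 1/20.
Grzegorz is living and takes 1/20.
Mieczyslaw is living and takes 1/20.
Ludmila is living and takes 1/20.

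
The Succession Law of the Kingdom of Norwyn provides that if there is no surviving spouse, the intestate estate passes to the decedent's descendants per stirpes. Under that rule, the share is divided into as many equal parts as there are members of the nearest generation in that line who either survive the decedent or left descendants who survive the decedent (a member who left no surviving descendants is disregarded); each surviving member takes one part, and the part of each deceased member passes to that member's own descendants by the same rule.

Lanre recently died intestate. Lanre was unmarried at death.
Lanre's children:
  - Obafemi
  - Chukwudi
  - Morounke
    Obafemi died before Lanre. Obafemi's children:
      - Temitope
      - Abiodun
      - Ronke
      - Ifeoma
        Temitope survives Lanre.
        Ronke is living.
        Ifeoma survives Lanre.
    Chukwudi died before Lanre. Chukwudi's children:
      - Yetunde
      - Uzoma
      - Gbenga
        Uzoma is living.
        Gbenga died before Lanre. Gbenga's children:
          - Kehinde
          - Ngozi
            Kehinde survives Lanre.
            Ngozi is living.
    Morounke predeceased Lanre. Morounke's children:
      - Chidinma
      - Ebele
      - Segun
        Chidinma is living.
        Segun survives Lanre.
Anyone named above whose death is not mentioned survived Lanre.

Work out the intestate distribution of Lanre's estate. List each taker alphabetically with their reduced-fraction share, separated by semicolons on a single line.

There is no surviving spouse, so the entire estate passes to Lanre's descendants per stirpes.
The estate is divided into 3 equal shares of 1/3 among Obafemi, Chukwudi, Morounke.
Obafemi predeceased; the 1/3 allotted to Obafemi's branch passes to Obafemi's issue by representation.
The 1/3 is divided into 4 equal shares of 1/12 among Temitope, Abiodun, Ronke, Ifeoma.
Temitope is living and takes 1/12.
Abiodun is living and takes 1/12.
Ronke is living and takes 1/12.
Ifeoma is living and takes 1/12.
Chukwudi predeceased; the 1/3 allotted to Chukwudi's branch passes to Chukwudi's issue by representation.
The 1/3 is divided into 3 equal shares of 1/9 among Yetunde, Uzoma, Gbenga.
Yetunde is living and takes 1/9.
Uzoma is living and takes 1/9.
Gbenga predeceased; the 1/9 allotted to Gbenga's branch passes to Gbenga's issue by representation.
The 1/9 is divided into 2 equal shares of 1/18 among Kehinde, Ngozi.
Kehinde is living and takes 1/18.
Ngozi is living and takes 1/18.
Morounke predeceased; the 1/3 allotted to Morounke's branch passes to Morounke's issue by representation.
The 1/3 is divided into 3 equal shares of 1/9 among Chidinma, Ebele, Segun.
Chidinma is living and takes 1/9.
Ebele is living and takes 1/9.
Segun is living and takes 1/9.

Abiodun 1/12; Chidinma 1/9; Ebele 1/9; Ifeoma 1/12; Kehinde 1/18; Ngozi 1/18; Ronke 1/12; Segun 1/9; Temitope 1/12; Uzoma 1/9; Yetunde 1/9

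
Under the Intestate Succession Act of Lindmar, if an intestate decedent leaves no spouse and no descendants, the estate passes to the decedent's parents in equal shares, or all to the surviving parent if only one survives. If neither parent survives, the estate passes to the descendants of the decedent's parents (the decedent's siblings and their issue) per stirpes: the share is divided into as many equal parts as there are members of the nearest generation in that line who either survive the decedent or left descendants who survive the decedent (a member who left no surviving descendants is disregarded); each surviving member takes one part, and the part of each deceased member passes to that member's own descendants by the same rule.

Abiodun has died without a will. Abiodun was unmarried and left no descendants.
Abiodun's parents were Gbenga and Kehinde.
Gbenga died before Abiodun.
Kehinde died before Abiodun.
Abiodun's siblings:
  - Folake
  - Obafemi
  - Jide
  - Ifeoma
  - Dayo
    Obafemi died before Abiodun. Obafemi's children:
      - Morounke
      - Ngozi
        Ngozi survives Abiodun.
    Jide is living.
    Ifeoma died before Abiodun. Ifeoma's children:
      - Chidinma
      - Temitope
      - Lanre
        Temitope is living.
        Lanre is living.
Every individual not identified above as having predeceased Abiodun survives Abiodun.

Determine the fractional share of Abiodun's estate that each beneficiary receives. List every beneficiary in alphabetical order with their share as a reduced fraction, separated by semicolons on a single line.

Chidinma 1/15; Dayo 1/5; Folake 1/5; Jide 1/5; Lanre 1/15; Morounke 1/10; Ngozi 1/10; Temitope 1/15

Neither parent survives and there are no descendants, so the estate passes to Abiodun's siblings and their issue per stirpes.
The estate is divided into 5 equal shares of 1/5 among Folake, Obafemi, Jide, Ifeoma, Dayo.
Folake is living and takes 1/5.
Obafemi predeceased; the 1/5 allotted to Obafemi's branch passes to Obafemi's issue by representation.
The 1/5 is divided into 2 equal shares of 1/10 among Morounke, Ngozi.
Morounke is living and takes 1/10.
Ngozi is living and takes 1/10.
Jide is living and takes 1/5.
Ifeoma predeceased; the 1/5 allotted to Ifeoma's branch passes to Ifeoma's issue by representation.
The 1/5 is divided into 3 equal shares of 1/15 among Chidinma, Temitope, Lanre.
Chidinma is living and takes 1/15.
Temitope is living and takes 1/15.
Lanre is living and takes 1/15.
Dayo is living and takes 1/5.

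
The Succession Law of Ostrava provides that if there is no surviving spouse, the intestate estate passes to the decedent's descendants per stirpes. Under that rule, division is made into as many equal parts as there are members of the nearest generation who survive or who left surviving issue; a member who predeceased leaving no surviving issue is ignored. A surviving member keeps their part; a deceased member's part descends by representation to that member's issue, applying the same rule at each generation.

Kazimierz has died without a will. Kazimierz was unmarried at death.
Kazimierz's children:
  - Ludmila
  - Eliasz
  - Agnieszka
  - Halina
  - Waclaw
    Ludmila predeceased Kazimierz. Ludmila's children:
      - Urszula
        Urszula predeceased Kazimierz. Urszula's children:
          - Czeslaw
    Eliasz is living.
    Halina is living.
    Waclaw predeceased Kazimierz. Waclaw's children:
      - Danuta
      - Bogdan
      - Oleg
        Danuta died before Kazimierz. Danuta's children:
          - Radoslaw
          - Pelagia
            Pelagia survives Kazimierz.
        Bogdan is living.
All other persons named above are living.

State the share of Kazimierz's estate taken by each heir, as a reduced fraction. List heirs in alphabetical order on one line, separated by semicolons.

There is no surviving spouse, so the entire estate passes to Kazimierz's descendants per stirpes.
The estate is divided into 5 equal shares of 1/5 among Ludmila, Eliasz, Agnieszka, Halina, Waclaw.
Ludmila predeceased; the 1/5 allotted to Ludmila's branch passes to Ludmila's issue by representation.
Urszula's line is the sole branch at this level, so the full 1/5 passes to Urszula's issue by representation.
Czeslaw is the sole taker at this level and receives the full 1/5.
Eliasz is living and takes 1/5.
Agnieszka is living and takes 1/5.
Halina is living and takes 1/5.
Waclaw predeceased; the 1/5 allotted to Waclaw's branch passes to Waclaw's issue by representation.
The 1/5 is divided into 3 equal shares of 1/15 among Danuta, Bogdan, Oleg.
Danuta predeceased; the 1/15 allotted to Danuta's branch passes to Danuta's issue by representation.
The 1/15 is divided into 2 equal shares of 1/30 among Radoslaw, Pelagia.
Radoslaw is living and takes 1/30.
Pelagia is living and takes 1/30.
Bogdan is living and takes 1/15.
Oleg is living and takes 1/15.

Agnieszka 1/5; Bogdan 1/15; Czeslaw 1/5; Eliasz 1/5; Halina 1/5; Oleg 1/15; Pelagia 1/30; Radoslaw 1/30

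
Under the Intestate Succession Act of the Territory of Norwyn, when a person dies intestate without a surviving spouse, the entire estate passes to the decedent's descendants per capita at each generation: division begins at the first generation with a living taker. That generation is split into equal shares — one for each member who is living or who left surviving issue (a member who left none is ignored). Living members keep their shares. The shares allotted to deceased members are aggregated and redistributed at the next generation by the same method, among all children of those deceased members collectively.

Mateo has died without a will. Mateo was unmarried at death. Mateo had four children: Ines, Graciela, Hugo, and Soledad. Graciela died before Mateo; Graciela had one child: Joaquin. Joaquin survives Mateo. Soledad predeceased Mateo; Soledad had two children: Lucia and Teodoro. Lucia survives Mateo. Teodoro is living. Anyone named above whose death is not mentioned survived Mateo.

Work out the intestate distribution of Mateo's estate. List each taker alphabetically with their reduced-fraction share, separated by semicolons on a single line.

There is no surviving spouse, so the entire estate passes to Mateo's descendants per capita at each generation.
At generation 1 (Ines, Graciela, Hugo, Soledad) there are 4 shares of (1)/4 = 1/4 each.
Living: Ines and Hugo — each takes 1/4.
Deceased: Graciela and Soledad. Their combined 1/2 is pooled and carried to generation 2.
At generation 2 (Joaquin, Lucia, Teodoro) there are 3 shares of (1/2)/3 = 1/6 each.
Living: Joaquin, Lucia, and Teodoro — each takes 1/6.

Hugo 1/4; Ines 1/4; Joaquin 1/6; Lucia 1/6; Teodoro 1/6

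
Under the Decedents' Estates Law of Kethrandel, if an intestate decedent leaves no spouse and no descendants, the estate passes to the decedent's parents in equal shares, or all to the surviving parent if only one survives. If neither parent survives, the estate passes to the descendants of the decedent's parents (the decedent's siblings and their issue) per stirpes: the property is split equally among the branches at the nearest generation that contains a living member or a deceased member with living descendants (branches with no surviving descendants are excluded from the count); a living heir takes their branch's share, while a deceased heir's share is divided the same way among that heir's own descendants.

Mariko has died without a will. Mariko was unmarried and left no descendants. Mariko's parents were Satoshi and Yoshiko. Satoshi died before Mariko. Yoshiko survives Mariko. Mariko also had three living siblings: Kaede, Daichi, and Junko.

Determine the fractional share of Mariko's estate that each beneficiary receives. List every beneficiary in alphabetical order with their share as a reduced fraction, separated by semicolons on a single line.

Yoshiko 1

Only one parent, Yoshiko, survives, so Yoshiko takes the entire estate. The siblings take nothing because a surviving parent has priority.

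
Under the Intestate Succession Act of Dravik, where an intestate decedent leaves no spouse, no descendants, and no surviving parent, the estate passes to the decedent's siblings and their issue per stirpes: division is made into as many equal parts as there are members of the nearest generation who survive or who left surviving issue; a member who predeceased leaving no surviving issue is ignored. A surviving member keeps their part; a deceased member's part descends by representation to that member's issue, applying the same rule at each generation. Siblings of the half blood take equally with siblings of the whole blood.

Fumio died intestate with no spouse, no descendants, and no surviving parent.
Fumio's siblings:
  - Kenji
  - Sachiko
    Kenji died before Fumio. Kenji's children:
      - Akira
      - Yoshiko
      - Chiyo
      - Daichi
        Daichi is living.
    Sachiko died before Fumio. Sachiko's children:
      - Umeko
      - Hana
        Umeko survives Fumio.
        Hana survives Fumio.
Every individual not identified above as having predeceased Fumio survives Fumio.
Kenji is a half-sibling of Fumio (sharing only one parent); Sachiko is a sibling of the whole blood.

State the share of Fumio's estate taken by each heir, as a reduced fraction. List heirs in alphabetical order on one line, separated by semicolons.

Akira 1/8; Chiyo 1/8; Daichi 1/8; Hana 1/4; Umeko 1/4; Yoshiko 1/8

No spouse, descendants, or parent survives, so the estate passes to Fumio's siblings per stirpes.
Half-blood and whole-blood siblings take equally under the stated rule.
The estate is divided into 2 equal shares of 1/2 among Kenji, Sachiko.
Kenji predeceased; the 1/2 allotted to Kenji's branch passes to Kenji's issue by representation.
The 1/2 is divided into 4 equal shares of 1/8 among Akira, Yoshiko, Chiyo, Daichi.
Akira is living and takes 1/8.
Yoshiko is living and takes 1/8.
Chiyo is living and takes 1/8.
Daichi is living and takes 1/8.
Sachiko predeceased; the 1/2 allotted to Sachiko's branch passes to Sachiko's issue by representation.
The 1/2 is divided into 2 equal shares of 1/4 among Umeko, Hana.
Umeko is living and takes 1/4.
Hana is living and takes 1/4.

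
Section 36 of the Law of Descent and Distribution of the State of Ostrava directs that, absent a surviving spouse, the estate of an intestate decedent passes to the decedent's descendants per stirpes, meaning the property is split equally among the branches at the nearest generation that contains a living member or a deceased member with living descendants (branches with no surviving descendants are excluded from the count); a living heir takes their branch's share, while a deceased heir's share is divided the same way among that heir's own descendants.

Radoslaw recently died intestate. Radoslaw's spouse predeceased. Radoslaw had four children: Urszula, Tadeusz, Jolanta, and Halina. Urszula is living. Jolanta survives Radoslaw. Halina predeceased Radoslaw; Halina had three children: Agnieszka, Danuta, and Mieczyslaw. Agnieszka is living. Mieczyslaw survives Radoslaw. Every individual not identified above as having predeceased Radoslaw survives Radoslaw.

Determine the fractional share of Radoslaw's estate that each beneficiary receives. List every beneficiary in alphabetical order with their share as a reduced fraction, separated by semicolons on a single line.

There is no surviving spouse, so the entire estate passes to Radoslaw's descendants per stirpes.
The estate is divided into 4 equal shares of 1/4 among Urszula, Tadeusz, Jolanta, Halina.
Urszula is living and takes 1/4.
Tadeusz is living and takes 1/4.
Jolanta is living and takes 1/4.
Halina predeceased; the 1/4 allotted to Halina's branch passes to Halina's issue by representation.
The 1/4 is divided into 3 equal shares of 1/12 among Agnieszka, Danuta, Mieczyslaw.
Agnieszka is living and takes 1/12.
Danuta is living and takes 1/12.
Mieczyslaw is living and takes 1/12.

Agnieszka 1/12; Danuta 1/12; Jolanta 1/4; Mieczyslaw 1/12; Tadeusz 1/4; Urszula 1/4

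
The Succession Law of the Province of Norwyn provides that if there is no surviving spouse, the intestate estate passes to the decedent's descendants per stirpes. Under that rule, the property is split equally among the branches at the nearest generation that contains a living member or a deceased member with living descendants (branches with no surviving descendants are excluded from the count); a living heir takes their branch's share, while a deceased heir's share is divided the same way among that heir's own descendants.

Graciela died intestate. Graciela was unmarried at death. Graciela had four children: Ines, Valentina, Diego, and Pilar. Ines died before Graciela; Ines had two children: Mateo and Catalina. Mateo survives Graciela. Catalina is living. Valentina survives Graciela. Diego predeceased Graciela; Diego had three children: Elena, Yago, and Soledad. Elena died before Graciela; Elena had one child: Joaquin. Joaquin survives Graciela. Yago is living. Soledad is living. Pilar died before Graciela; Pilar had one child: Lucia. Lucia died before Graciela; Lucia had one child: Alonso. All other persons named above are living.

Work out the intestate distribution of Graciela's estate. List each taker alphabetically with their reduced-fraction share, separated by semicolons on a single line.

There is no surviving spouse, so the entire estate passes to Graciela's descendants per stirpes.
The estate is divided into 4 equal shares of 1/4 among Ines, Valentina, Diego, Pilar.
Ines predeceased; the 1/4 allotted to Ines's branch passes to Ines's issue by representation.
The 1/4 is divided into 2 equal shares of 1/8 among Mateo, Catalina.
Mateo is living and takes 1/8.
Catalina is living and takes 1/8.
Valentina is living and takes 1/4.
Diego predeceased; the 1/4 allotted to Diego's branch passes to Diego's issue by representation.
The 1/4 is divided into 3 equal shares of 1/12 among Elena, Yago, Soledad.
Elena predeceased; the 1/12 allotted to Elena's branch passes to Elena's issue by representation.
Joaquin is the sole taker at this level and receives the full 1/12.
Yago is living and takes 1/12.
Soledad is living and takes 1/12.
Pilar predeceased; the 1/4 allotted to Pilar's branch passes to Pilar's issue by representation.
Lucia's line is the sole branch at this level, so the full 1/4 passes to Lucia's issue by representation.
Alonso is the sole taker at this level and receives the full 1/4.

Alonso 1/4; Catalina 1/8; Joaquin 1/12; Mateo 1/8; Soledad 1/12; Valentina 1/4; Yago 1/12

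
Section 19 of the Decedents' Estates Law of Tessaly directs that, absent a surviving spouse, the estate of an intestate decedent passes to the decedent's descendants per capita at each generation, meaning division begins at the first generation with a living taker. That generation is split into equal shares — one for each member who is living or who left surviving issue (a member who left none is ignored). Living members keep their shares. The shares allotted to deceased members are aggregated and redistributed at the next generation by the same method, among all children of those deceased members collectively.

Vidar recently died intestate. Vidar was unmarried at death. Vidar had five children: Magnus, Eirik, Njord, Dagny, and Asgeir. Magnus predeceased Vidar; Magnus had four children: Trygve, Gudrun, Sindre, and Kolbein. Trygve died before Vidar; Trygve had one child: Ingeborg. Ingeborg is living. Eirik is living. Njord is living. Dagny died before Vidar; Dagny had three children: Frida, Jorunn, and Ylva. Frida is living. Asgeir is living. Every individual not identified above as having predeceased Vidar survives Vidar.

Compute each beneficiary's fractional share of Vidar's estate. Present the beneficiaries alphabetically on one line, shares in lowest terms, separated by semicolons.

Asgeir 1/5; Eirik 1/5; Frida 2/35; Gudrun 2/35; Ingeborg 2/35; Jorunn 2/35; Kolbein 2/35; Njord 1/5; Sindre 2/35; Ylva 2/35

There is no surviving spouse, so the entire estate passes to Vidar's descendants per capita at each generation.
At generation 1 (Magnus, Eirik, Njord, Dagny, Asgeir) there are 5 shares of (1)/5 = 1/5 each.
Living: Eirik, Njord, and Asgeir — each takes 1/5.
Deceased: Magnus and Dagny. Their combined 2/5 is pooled and carried to generation 2.
At generation 2 (Trygve, Gudrun, Sindre, Kolbein, Frida, Jorunn, Ylva) there are 7 shares of (2/5)/7 = 2/35 each.
Living: Gudrun, Sindre, Kolbein, Frida, Jorunn, and Ylva — each takes 2/35.
Deceased: Trygve. That 2/35 share is carried to generation 3.
At generation 3 (Ingeborg) there are 1 shares of (2/35)/1 = 2/35 each.
Living: Ingeborg — each takes 2/35.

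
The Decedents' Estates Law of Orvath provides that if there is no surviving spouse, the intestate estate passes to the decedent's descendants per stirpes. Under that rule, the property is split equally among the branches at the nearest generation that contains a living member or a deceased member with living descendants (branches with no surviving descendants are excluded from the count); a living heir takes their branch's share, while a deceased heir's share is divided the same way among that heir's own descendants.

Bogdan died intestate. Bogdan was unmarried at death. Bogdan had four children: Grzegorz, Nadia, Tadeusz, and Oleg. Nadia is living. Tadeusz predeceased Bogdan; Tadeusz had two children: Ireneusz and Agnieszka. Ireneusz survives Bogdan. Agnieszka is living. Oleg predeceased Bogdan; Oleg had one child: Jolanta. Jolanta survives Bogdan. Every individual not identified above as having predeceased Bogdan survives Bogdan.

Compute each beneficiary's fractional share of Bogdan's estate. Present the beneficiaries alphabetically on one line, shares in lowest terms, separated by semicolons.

Agnieszka 1/8; Grzegorz 1/4; Ireneusz 1/8; Jolanta 1/4; Nadia 1/4

There is no surviving spouse, so the entire estate passes to Bogdan's descendants per stirpes.
The estate is divided into 4 equal shares of 1/4 among Grzegorz, Nadia, Tadeusz, Oleg.
Grzegorz is living and takes 1/4.
Nadia is living and takes 1/4.
Tadeusz predeceased; the 1/4 allotted to Tadeusz's branch passes to Tadeusz's issue by representation.
The 1/4 is divided into 2 equal shares of 1/8 among Ireneusz, Agnieszka.
Ireneusz is living and takes 1/8.
Agnieszka is living and takes 1/8.
Oleg predeceased; the 1/4 allotted to Oleg's branch passes to Oleg's issue by representation.
Jolanta is the sole taker at this level and receives the full 1/4.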